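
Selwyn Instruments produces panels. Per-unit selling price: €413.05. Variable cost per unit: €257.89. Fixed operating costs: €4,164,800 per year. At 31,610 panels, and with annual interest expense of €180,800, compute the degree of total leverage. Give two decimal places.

8.77

Total contribution margin = 31,610 × €155.16 = €4,904,607.60.
Operating income = contribution − fixed costs = €4,904,607.60 − €4,164,800 = €739,807.60. Interest = €180,800.00.
DOL = €4,904,607.60 ÷ €739,807.60 = 6.6296; DFL = €739,807.60 ÷ €559,007.60 = 1.3234.
DCL = DOL × DFL = 6.6296 × 1.3234 = 8.7736.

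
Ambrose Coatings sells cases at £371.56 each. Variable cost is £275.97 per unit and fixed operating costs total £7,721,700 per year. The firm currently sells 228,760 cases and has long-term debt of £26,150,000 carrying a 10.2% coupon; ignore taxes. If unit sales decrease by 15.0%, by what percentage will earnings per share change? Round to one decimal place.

Total contribution margin = 228,760 × £95.59 = £21,867,168.40.
Operating income = contribution − fixed costs = £21,867,168.40 − £7,721,700 = £14,145,468.40.
After interest of £2,667,300.00, pre-tax earnings = £11,478,168.40.
Degree of combined leverage = contribution ÷ (EBIT − I) = £21,867,168.40 ÷ £11,478,168.40 = 1.9051.
%ΔEPS = DCL × %ΔSales = 1.9051 × -15.0% = -28.6%.

-28.6%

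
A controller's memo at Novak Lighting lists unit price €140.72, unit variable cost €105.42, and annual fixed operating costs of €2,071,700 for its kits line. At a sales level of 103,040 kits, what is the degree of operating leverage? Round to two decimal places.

2.32

At 103,040 units, contribution = 103,040 × €35.30 = €3,637,312.00.
EBIT = €3,637,312.00 − €2,071,700 = €1,565,612.00.
So DOL = total CM / EBIT = €3,637,312.00 / €1,565,612.00 = 2.3233.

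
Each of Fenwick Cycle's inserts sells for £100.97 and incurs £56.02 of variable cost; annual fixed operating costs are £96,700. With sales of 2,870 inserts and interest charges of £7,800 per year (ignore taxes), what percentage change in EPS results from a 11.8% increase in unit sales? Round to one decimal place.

At 2,870 units, contribution = 2,870 × £44.95 = £129,006.50.
Subtracting fixed costs: EBIT = £129,006.50 − £96,700 = £32,306.50.
Interest = £7,800.00, so EBIT − I = £24,506.50.
Degree of combined leverage = contribution ÷ (EBIT − I) = £129,006.50 ÷ £24,506.50 = 5.2642.
%ΔEPS = DCL × %ΔSales = 5.2642 × +11.8% = +62.1%.

+62.1%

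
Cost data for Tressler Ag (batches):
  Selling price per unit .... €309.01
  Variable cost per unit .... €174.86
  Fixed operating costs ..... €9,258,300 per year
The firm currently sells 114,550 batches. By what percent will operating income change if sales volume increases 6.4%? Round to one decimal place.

+16.1%

Contribution at this volume is 114,550 × €134.15 = €15,366,882.50.
Operating income = contribution − fixed costs = €15,366,882.50 − €9,258,300 = €6,108,582.50.
Degree of operating leverage = €15,366,882.50 / €6,108,582.50 = 2.5156.
Operating income changes by 2.5156 × +6.4% = +16.1%.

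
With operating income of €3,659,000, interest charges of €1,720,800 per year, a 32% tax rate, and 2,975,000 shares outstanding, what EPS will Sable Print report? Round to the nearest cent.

Interest = €1,720,800.00, so EBT = €3,659,000 − €1,720,800.00 = €1,938,200.00.
After tax at 32%: net income = €1,938,200.00 × 0.68 = €1,317,976.00.
Per share: €1,317,976.00 / 2,975,000 shares = €0.44.

€0.44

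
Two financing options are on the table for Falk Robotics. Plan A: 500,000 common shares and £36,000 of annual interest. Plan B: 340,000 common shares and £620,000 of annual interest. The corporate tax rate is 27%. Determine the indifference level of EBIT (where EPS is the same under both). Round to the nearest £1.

£1,861,000

Set EPS_A = EPS_B: (EBIT − £36,000)(1 − 0.27) ÷ 500,000 = (EBIT − £620,000)(1 − 0.27) ÷ 340,000.
The (1 − t) factor cancels: (EBIT − 36,000) × 340,000 = (EBIT − 620,000) × 500,000.
Solving, EBIT = (620,000·500,000 − 36,000·340,000) / (500,000 − 340,000) = 297,760,000,000 / 160,000 = 1,861,000.00.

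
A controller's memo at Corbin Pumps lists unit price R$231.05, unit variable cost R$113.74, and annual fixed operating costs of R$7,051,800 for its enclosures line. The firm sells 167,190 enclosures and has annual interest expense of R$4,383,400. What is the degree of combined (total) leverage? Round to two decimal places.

2.40

Contribution at this volume is 167,190 × R$117.31 = R$19,613,058.90.
EBIT = R$19,613,058.90 − R$7,051,800 = R$12,561,258.90. Interest = R$4,383,400.00.
DOL = R$19,613,058.90 ÷ R$12,561,258.90 = 1.5614; DFL = R$12,561,258.90 ÷ R$8,177,858.90 = 1.5360.
Combined leverage = 1.5614 × 1.5360 = 2.3983.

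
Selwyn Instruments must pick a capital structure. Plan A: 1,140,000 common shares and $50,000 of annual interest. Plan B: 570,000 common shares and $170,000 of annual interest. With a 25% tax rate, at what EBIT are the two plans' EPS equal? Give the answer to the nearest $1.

At indifference, (EBIT − 50,000)(1 − t)/1,140,000 = (EBIT − 170,000)(1 − t)/570,000.
The (1 − t) factor cancels: (EBIT − 50,000) × 570,000 = (EBIT − 170,000) × 1,140,000.
Solving, EBIT = (170,000·1,140,000 − 50,000·570,000) / (1,140,000 − 570,000) = 165,300,000,000 / 570,000 = 290,000.00.

$290,000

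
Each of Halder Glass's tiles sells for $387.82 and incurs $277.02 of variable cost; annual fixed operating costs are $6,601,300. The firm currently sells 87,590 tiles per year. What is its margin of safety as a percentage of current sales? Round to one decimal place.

32.0%

Contribution margin per unit = $387.82 − $277.02 = $110.80. Break-even units = $6,601,300 ÷ $110.80 = 59,578.52; break-even revenue = 59,578.52 × $387.82 = $23,105,741.57.
Current sales = 87,590 × $387.82 = $33,969,153.80.
Margin of safety = ($33,969,153.80 − $23,105,741.57) ÷ $33,969,153.80 = 32.0%.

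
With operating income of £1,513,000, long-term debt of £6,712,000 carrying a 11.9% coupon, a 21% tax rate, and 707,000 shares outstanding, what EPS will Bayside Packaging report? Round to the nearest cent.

Pre-tax income = £1,513,000 − £798,728.00 = £714,272.00.
Net income = £714,272.00 × (1 − 0.21) = £564,274.88.
EPS = £564,274.88 ÷ 707,000 = £0.80.

£0.80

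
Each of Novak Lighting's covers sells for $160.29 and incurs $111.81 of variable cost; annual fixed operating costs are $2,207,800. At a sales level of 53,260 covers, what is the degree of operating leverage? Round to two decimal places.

6.90

Total contribution margin = 53,260 × $48.48 = $2,582,044.80.
Operating income = contribution − fixed costs = $2,582,044.80 − $2,207,800 = $374,244.80.
Degree of operating leverage = $2,582,044.80 / $374,244.80 = 6.8993.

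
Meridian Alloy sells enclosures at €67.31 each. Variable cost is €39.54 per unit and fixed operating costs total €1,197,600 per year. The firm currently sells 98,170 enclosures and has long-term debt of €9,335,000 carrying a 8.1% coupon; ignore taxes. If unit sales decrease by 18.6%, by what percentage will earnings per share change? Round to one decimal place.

-65.6%

At 98,170 units, contribution = 98,170 × €27.77 = €2,726,180.90.
Subtracting fixed costs: EBIT = €2,726,180.90 − €1,197,600 = €1,528,580.90.
Interest = €756,135.00, so EBIT − I = €772,445.90.
DCL = total CM / (EBIT − I) = €2,726,180.90 / €772,445.90 = 3.5293.
%ΔEPS = DCL × %ΔSales = 3.5293 × -18.6% = -65.6%.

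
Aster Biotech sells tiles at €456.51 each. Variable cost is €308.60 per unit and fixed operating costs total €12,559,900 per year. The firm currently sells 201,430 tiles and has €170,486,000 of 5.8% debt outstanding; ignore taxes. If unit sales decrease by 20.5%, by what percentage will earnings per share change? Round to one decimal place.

-83.1%

Total contribution margin = 201,430 × €147.91 = €29,793,511.30.
Operating income = contribution − fixed costs = €29,793,511.30 − €12,559,900 = €17,233,611.30.
After interest of €9,888,188.00, pre-tax earnings = €7,345,423.30.
Degree of combined leverage = contribution ÷ (EBIT − I) = €29,793,511.30 ÷ €7,345,423.30 = 4.0561.
EPS therefore changes by 4.0561 × (-20.5%) = -83.1%.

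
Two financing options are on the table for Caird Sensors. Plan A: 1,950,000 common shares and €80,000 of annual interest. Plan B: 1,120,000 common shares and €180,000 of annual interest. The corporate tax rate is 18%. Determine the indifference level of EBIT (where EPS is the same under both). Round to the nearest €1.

€314,940

At indifference, (EBIT − 80,000)(1 − t)/1,950,000 = (EBIT − 180,000)(1 − t)/1,120,000.
Cancelling (1 − t) and cross-multiplying: 1,120,000·(EBIT − 80,000) = 1,950,000·(EBIT − 180,000).
Solving, EBIT = (180,000·1,950,000 − 80,000·1,120,000) / (1,950,000 − 1,120,000) = 261,400,000,000 / 830,000 = 314,939.76.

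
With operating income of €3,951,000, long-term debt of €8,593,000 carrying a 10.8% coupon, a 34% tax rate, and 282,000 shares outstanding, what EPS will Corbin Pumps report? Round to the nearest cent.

Interest = €928,044.00, so EBT = €3,951,000 − €928,044.00 = €3,022,956.00.
After tax at 34%: net income = €3,022,956.00 × 0.66 = €1,995,150.96.
EPS = €1,995,150.96 ÷ 282,000 = €7.08.

€7.08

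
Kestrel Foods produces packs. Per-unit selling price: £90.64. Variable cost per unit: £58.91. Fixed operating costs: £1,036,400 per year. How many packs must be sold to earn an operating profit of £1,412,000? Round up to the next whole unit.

77,164 packs

Unit CM = price − variable cost = £90.64 − £58.91 = £31.73.
Units = (FC + target) / CM = (£1,036,400 + £1,412,000) / £31.73 = 77,163.57, so 77,164 packs.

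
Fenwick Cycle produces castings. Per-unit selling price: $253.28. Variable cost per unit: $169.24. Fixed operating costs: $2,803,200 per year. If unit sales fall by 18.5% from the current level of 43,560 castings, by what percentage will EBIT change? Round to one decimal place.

At 43,560 units, contribution = 43,560 × $84.04 = $3,660,782.40.
EBIT = $3,660,782.40 − $2,803,200 = $857,582.40.
So DOL = total CM / EBIT = $3,660,782.40 / $857,582.40 = 4.2687.
Operating income changes by 4.2687 × -18.5% = -79.0%.

-79.0%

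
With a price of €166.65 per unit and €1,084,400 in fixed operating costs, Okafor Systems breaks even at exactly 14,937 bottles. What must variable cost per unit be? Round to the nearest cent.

At break-even, FC = Q × (P − VC), so P − VC = €1,084,400 ÷ 14,937 = €72.5982.
Hence VC = price − CM = €166.65 − €72.5982 = €94.05.

€94.05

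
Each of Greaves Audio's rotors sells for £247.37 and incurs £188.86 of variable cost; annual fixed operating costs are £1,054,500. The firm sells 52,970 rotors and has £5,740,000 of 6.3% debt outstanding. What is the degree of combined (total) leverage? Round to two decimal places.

1.84

Total contribution margin = 52,970 × £58.51 = £3,099,274.70.
EBIT = £3,099,274.70 − £1,054,500 = £2,044,774.70. Interest = £361,620.00.
DOL = £3,099,274.70 ÷ £2,044,774.70 = 1.5157; DFL = £2,044,774.70 ÷ £1,683,154.70 = 1.2148.
DCL = DOL × DFL = 1.5157 × 1.2148 = 1.8413.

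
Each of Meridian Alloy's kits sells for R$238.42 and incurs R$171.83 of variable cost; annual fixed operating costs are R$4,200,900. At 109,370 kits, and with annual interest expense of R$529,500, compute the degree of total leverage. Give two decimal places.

2.85

Total contribution margin = 109,370 × R$66.59 = R$7,282,948.30.
EBIT = R$7,282,948.30 − R$4,200,900 = R$3,082,048.30. Interest = R$529,500.00.
DOL = R$7,282,948.30 ÷ R$3,082,048.30 = 2.3630; DFL = R$3,082,048.30 ÷ R$2,552,548.30 = 1.2074.
Combined leverage = 2.3630 × 1.2074 = 2.8531.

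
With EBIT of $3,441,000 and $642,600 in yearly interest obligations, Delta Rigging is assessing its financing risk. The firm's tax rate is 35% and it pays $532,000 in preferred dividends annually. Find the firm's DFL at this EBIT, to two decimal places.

1.74

Annual interest charges come to $642,600.00.
Pre-tax preferred-dividend burden = $532,000 ÷ (1 − 0.35) = $818,461.54.
DFL = EBIT ÷ [EBIT − I − D_p/(1−t)] = $3,441,000 ÷ [$3,441,000 − $642,600.00 − $818,461.54] = $3,441,000 ÷ $1,979,938.46 = 1.7379.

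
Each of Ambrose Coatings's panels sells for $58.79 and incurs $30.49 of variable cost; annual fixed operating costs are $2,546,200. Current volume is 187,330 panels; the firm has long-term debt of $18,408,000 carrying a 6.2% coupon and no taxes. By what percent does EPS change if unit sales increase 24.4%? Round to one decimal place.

+80.1%

At 187,330 units, contribution = 187,330 × $28.30 = $5,301,439.00.
EBIT = $5,301,439.00 − $2,546,200 = $2,755,239.00.
After interest of $1,141,296.00, pre-tax earnings = $1,613,943.00.
Degree of combined leverage = contribution ÷ (EBIT − I) = $5,301,439.00 ÷ $1,613,943.00 = 3.2848.
%ΔEPS = DCL × %ΔSales = 3.2848 × +24.4% = +80.1%.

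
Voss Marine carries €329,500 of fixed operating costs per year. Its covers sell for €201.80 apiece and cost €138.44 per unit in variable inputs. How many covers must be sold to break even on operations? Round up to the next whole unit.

5,201 covers

Contribution margin per unit = €201.80 − €138.44 = €63.36.
Break-even volume = fixed costs ÷ CM per unit = €329,500 ÷ €63.36 = 5,200.44, so 5,201 covers.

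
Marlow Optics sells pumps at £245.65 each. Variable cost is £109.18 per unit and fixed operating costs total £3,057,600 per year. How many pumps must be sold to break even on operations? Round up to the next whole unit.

22,405 pumps

Each unit contributes £245.65 − £109.18 = £136.47.
Break-even Q = £3,057,600 / £136.47 = 22,404.92 → 22,405 pumps.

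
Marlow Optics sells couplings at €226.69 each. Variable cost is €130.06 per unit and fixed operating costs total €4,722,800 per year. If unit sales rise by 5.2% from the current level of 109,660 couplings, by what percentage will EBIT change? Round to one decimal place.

Total contribution margin = 109,660 × €96.63 = €10,596,445.80.
Operating income = contribution − fixed costs = €10,596,445.80 − €4,722,800 = €5,873,645.80.
DOL = contribution ÷ EBIT = €10,596,445.80 ÷ €5,873,645.80 = 1.8041.
Operating income changes by 1.8041 × +5.2% = +9.4%.

+9.4%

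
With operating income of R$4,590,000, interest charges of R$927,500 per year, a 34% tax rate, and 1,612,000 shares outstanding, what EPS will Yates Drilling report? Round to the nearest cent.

R$1.50

Interest = R$927,500.00, so EBT = R$4,590,000 − R$927,500.00 = R$3,662,500.00.
After tax at 34%: net income = R$3,662,500.00 × 0.66 = R$2,417,250.00.
EPS = R$2,417,250.00 ÷ 1,612,000 = R$1.50.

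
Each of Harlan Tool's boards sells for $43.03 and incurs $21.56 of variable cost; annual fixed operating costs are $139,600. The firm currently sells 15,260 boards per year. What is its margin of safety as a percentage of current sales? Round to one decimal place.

57.4%

Each unit contributes $43.03 − $21.56 = $21.47. Break-even units = $139,600 ÷ $21.47 = 6,502.10; break-even revenue = 6,502.10 × $43.03 = $279,785.19.
Current sales = 15,260 × $43.03 = $656,637.80.
Margin of safety = ($656,637.80 − $279,785.19) ÷ $656,637.80 = 57.4%.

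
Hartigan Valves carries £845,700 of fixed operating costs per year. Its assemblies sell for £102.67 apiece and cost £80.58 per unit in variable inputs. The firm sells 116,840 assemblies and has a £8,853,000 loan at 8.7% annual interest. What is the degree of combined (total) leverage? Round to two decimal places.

2.67

Contribution at this volume is 116,840 × £22.09 = £2,580,995.60.
Operating income = contribution − fixed costs = £2,580,995.60 − £845,700 = £1,735,295.60. Interest = £770,211.00.
DOL = £2,580,995.60 ÷ £1,735,295.60 = 1.4874; DFL = £1,735,295.60 ÷ £965,084.60 = 1.7981.
Combined leverage = 1.4874 × 1.7981 = 2.6745.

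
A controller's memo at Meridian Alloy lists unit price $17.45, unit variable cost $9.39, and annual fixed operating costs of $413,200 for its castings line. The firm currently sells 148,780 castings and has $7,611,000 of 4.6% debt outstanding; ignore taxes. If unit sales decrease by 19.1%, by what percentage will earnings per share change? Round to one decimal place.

Contribution at this volume is 148,780 × $8.06 = $1,199,166.80.
EBIT = $1,199,166.80 − $413,200 = $785,966.80.
After interest of $350,106.00, pre-tax earnings = $435,860.80.
Degree of combined leverage = contribution ÷ (EBIT − I) = $1,199,166.80 ÷ $435,860.80 = 2.7513.
EPS therefore changes by 2.7513 × (-19.1%) = -52.5%.

-52.5%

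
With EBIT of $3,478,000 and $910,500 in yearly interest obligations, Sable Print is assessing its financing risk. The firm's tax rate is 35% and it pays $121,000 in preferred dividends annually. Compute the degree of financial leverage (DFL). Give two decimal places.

Annual interest charges come to $910,500.00.
Pre-tax preferred-dividend burden = $121,000 ÷ (1 − 0.35) = $186,153.85.
DFL = EBIT ÷ [EBIT − I − D_p/(1−t)] = $3,478,000 ÷ [$3,478,000 − $910,500.00 − $186,153.85] = $3,478,000 ÷ $2,381,346.15 = 1.4605.

1.46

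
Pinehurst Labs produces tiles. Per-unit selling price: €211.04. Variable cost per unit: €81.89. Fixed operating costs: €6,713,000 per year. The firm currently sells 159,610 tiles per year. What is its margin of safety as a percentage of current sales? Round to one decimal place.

67.4%

Contribution margin per unit = €211.04 − €81.89 = €129.15. Break-even units = €6,713,000 ÷ €129.15 = 51,978.32; break-even revenue = 51,978.32 × €211.04 = €10,969,504.61.
Current sales = 159,610 × €211.04 = €33,684,094.40.
Margin of safety = (€33,684,094.40 − €10,969,504.61) ÷ €33,684,094.40 = 67.4%.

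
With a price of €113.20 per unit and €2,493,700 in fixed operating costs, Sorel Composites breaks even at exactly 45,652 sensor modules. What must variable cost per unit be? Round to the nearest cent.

€58.58

At break-even, FC = Q × (P − VC), so P − VC = €2,493,700 ÷ 45,652 = €54.6241.
Variable cost per unit = €113.20 − €54.6241 = €58.58.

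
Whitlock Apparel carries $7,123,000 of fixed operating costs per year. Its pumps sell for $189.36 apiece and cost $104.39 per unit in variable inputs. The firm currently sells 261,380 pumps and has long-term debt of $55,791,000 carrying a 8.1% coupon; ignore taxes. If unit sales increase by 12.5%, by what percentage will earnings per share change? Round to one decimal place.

At 261,380 units, contribution = 261,380 × $84.97 = $22,209,458.60.
EBIT = $22,209,458.60 − $7,123,000 = $15,086,458.60.
Interest = $4,519,071.00, so EBIT − I = $10,567,387.60.
DCL = total CM / (EBIT − I) = $22,209,458.60 / $10,567,387.60 = 2.1017.
%ΔEPS = DCL × %ΔSales = 2.1017 × +12.5% = +26.3%.

+26.3%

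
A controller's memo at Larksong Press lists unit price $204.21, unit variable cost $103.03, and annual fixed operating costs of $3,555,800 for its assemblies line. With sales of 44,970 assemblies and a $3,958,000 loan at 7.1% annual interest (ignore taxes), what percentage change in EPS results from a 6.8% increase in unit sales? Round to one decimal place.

Total contribution margin = 44,970 × $101.18 = $4,550,064.60.
EBIT = $4,550,064.60 − $3,555,800 = $994,264.60.
After interest of $281,018.00, pre-tax earnings = $713,246.60.
Degree of combined leverage = contribution ÷ (EBIT − I) = $4,550,064.60 ÷ $713,246.60 = 6.3794.
%ΔEPS = DCL × %ΔSales = 6.3794 × +6.8% = +43.4%.

+43.4%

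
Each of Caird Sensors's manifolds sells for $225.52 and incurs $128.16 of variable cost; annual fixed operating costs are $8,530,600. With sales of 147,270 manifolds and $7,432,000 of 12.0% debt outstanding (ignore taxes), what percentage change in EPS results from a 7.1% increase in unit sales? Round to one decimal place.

+20.7%

Contribution at this volume is 147,270 × $97.36 = $14,338,207.20.
EBIT = $14,338,207.20 − $8,530,600 = $5,807,607.20.
After interest of $891,840.00, pre-tax earnings = $4,915,767.20.
DCL = total CM / (EBIT − I) = $14,338,207.20 / $4,915,767.20 = 2.9168.
%ΔEPS = DCL × %ΔSales = 2.9168 × +7.1% = +20.7%.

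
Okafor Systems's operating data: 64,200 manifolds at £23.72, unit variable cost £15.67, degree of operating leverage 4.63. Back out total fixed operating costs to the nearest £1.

Contribution at this volume is 64,200 × £8.05 = £516,810.00.
Since DOL = CM ÷ EBIT, EBIT = £516,810.00 ÷ 4.63 = £111,622.03.
And FC = contribution − EBIT = £516,810.00 − £111,622.03 = £405,188.

£405,188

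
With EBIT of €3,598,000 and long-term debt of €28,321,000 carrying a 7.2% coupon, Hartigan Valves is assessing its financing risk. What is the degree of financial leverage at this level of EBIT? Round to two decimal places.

Interest = €2,039,112.00.
DFL = EBIT ÷ (EBIT − I) = €3,598,000 ÷ (€3,598,000 − €2,039,112.00) = €3,598,000 ÷ €1,558,888.00 = 2.3081.

2.31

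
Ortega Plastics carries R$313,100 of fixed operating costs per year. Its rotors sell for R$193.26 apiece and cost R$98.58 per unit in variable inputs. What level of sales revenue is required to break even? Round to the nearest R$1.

Contribution margin per unit = R$193.26 − R$98.58 = R$94.68, a CM ratio of R$94.68 ÷ R$193.26 = 0.4899.
Break-even revenue = fixed costs × price ÷ CM = R$313,100 × R$193.26 ÷ R$94.68 = R$639,097.

R$639,097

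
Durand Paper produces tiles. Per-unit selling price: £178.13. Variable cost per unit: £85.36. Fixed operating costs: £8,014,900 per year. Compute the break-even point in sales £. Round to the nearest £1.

£15,389,610

Contribution margin per unit = £178.13 − £85.36 = £92.77, a CM ratio of £92.77 ÷ £178.13 = 0.5208.
Break-even revenue = fixed costs × price ÷ CM = £8,014,900 × £178.13 ÷ £92.77 = £15,389,610.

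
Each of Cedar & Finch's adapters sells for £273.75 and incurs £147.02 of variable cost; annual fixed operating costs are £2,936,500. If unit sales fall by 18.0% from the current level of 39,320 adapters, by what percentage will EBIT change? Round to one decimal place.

Total contribution margin = 39,320 × £126.73 = £4,983,023.60.
Subtracting fixed costs: EBIT = £4,983,023.60 − £2,936,500 = £2,046,523.60.
DOL = contribution ÷ EBIT = £4,983,023.60 ÷ £2,046,523.60 = 2.4349.
So EBIT moves 2.4349 × (-18.0%) = -43.8%.

-43.8%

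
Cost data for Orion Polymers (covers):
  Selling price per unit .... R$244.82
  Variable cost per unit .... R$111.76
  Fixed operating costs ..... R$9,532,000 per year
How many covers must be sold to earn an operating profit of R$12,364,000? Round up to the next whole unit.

Contribution margin per unit = R$244.82 − R$111.76 = R$133.06.
Need Q such that Q × R$133.06 − R$9,532,000 = R$12,364,000, i.e. Q = R$21,896,000 / R$133.06 = 164,557.34 → 164,558.

164,558 covers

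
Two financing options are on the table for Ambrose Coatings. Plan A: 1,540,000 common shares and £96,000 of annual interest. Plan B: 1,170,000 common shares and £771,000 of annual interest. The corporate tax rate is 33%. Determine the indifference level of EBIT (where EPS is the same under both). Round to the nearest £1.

Set EPS_A = EPS_B: (EBIT − £96,000)(1 − 0.33) ÷ 1,540,000 = (EBIT − £771,000)(1 − 0.33) ÷ 1,170,000.
The (1 − t) factor cancels: (EBIT − 96,000) × 1,170,000 = (EBIT − 771,000) × 1,540,000.
Solving, EBIT = (771,000·1,540,000 − 96,000·1,170,000) / (1,540,000 − 1,170,000) = 1,075,020,000,000 / 370,000 = 2,905,459.46.

£2,905,459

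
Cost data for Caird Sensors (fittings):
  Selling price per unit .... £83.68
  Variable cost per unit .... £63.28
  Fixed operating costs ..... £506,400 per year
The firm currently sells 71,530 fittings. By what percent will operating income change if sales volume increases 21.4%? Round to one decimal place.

+32.8%

Total contribution margin = 71,530 × £20.40 = £1,459,212.00.
Subtracting fixed costs: EBIT = £1,459,212.00 − £506,400 = £952,812.00.
DOL = contribution ÷ EBIT = £1,459,212.00 ÷ £952,812.00 = 1.5315.
%ΔEBIT = DOL × %ΔSales = 1.5315 × +21.4% = +32.8%.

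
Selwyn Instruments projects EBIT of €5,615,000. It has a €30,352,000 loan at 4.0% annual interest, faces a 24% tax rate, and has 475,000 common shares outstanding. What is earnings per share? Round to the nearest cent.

Interest = €1,214,080.00, so EBT = €5,615,000 − €1,214,080.00 = €4,400,920.00.
Net income = €4,400,920.00 × (1 − 0.24) = €3,344,699.20.
EPS = €3,344,699.20 ÷ 475,000 = €7.04.

€7.04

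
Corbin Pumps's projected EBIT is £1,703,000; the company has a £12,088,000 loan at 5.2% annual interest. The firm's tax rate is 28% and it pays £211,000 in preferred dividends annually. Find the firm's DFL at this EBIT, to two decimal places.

Annual interest charges come to £628,576.00.
Pre-tax preferred-dividend burden = £211,000 ÷ (1 − 0.28) = £293,055.56.
DFL = EBIT ÷ [EBIT − I − D_p/(1−t)] = £1,703,000 ÷ [£1,703,000 − £628,576.00 − £293,055.56] = £1,703,000 ÷ £781,368.44 = 2.1795.

2.18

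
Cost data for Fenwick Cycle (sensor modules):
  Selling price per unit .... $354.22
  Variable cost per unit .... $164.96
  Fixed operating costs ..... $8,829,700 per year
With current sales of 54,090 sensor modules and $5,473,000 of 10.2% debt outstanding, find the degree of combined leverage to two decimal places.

At 54,090 units, contribution = 54,090 × $189.26 = $10,237,073.40.
Subtracting fixed costs: EBIT = $10,237,073.40 − $8,829,700 = $1,407,373.40. Interest = $558,246.00.
DOL = $10,237,073.40 ÷ $1,407,373.40 = 7.2739; DFL = $1,407,373.40 ÷ $849,127.40 = 1.6574.
DCL = DOL × DFL = 7.2739 × 1.6574 = 12.0558.

12.06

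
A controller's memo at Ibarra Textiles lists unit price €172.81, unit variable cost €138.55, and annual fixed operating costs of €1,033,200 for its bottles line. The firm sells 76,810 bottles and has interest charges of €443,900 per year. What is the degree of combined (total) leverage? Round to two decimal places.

At 76,810 units, contribution = 76,810 × €34.26 = €2,631,510.60.
EBIT = €2,631,510.60 − €1,033,200 = €1,598,310.60. Interest = €443,900.00.
DOL = €2,631,510.60 ÷ €1,598,310.60 = 1.6464; DFL = €1,598,310.60 ÷ €1,154,410.60 = 1.3845.
DCL = DOL × DFL = 1.6464 × 1.3845 = 2.2794.

2.28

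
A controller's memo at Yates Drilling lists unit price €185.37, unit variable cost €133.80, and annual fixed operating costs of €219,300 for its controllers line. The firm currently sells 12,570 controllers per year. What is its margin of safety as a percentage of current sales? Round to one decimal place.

66.2%

Contribution margin per unit = €185.37 − €133.80 = €51.57. Break-even units = €219,300 ÷ €51.57 = 4,252.47; break-even revenue = 4,252.47 × €185.37 = €788,280.80.
Actual sales revenue = 12,570 × €185.37 = €2,330,100.90.
Margin of safety = (€2,330,100.90 − €788,280.80) ÷ €2,330,100.90 = 66.2%.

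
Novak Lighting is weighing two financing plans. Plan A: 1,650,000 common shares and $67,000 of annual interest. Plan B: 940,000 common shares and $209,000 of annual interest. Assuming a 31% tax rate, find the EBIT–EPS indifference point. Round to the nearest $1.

Set EPS_A = EPS_B: (EBIT − $67,000)(1 − 0.31) ÷ 1,650,000 = (EBIT − $209,000)(1 − 0.31) ÷ 940,000.
The (1 − t) factor cancels: (EBIT − 67,000) × 940,000 = (EBIT − 209,000) × 1,650,000.
Solving, EBIT = (209,000·1,650,000 − 67,000·940,000) / (1,650,000 − 940,000) = 281,870,000,000 / 710,000 = 397,000.00.

$397,000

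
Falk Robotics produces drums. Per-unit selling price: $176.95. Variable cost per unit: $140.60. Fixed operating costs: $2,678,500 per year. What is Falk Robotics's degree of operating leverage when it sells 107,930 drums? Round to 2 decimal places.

3.15

At 107,930 units, contribution = 107,930 × $36.35 = $3,923,255.50.
Subtracting fixed costs: EBIT = $3,923,255.50 − $2,678,500 = $1,244,755.50.
So DOL = total CM / EBIT = $3,923,255.50 / $1,244,755.50 = 3.1518.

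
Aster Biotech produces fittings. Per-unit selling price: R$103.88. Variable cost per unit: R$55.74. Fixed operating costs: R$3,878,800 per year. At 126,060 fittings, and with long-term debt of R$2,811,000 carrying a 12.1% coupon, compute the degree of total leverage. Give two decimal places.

Contribution at this volume is 126,060 × R$48.14 = R$6,068,528.40.
Operating income = contribution − fixed costs = R$6,068,528.40 − R$3,878,800 = R$2,189,728.40. Interest = R$340,131.00, so EBIT − I = R$1,849,597.40.
DCL = contribution ÷ (EBIT − I) = R$6,068,528.40 ÷ R$1,849,597.40 = 3.2810.

3.28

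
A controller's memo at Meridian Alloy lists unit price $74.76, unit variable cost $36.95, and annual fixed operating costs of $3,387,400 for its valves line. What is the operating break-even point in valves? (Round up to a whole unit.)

89,591 valves

Each unit contributes $74.76 − $36.95 = $37.81.
Units to break even: $3,387,400 ÷ $37.81 = 89,590.06, rounded up to 89,591.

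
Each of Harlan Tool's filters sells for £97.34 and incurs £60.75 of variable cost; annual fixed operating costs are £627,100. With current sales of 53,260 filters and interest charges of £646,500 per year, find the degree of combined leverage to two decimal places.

Total contribution margin = 53,260 × £36.59 = £1,948,783.40.
Subtracting fixed costs: EBIT = £1,948,783.40 − £627,100 = £1,321,683.40. Interest = £646,500.00, so EBIT − I = £675,183.40.
Degree of total leverage = total CM / (EBIT − interest) = £1,948,783.40 / £675,183.40 = 2.8863.

2.89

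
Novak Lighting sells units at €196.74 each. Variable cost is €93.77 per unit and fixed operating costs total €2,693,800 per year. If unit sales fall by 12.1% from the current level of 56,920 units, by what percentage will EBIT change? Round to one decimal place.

At 56,920 units, contribution = 56,920 × €102.97 = €5,861,052.40.
EBIT = €5,861,052.40 − €2,693,800 = €3,167,252.40.
Degree of operating leverage = €5,861,052.40 / €3,167,252.40 = 1.8505.
So EBIT moves 1.8505 × (-12.1%) = -22.4%.

-22.4%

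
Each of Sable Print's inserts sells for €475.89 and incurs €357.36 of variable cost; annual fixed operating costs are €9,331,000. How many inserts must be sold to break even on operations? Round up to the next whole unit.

Unit CM = price − variable cost = €475.89 − €357.36 = €118.53.
Break-even Q = €9,331,000 / €118.53 = 78,722.69 → 78,723 inserts.

78,723 inserts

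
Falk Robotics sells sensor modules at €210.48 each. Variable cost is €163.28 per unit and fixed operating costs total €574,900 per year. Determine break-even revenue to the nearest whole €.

CM per unit = €210.48 − €163.28 = €47.20; CM ratio = €47.20 / €210.48 = 0.2242.
Break-even sales = FC ÷ CM ratio = €574,900 × €210.48 / €47.20 = €2,563,664.

€2,563,664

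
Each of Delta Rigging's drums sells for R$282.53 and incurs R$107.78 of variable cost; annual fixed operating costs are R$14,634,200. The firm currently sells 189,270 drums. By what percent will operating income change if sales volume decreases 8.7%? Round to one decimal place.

-15.6%

At 189,270 units, contribution = 189,270 × R$174.75 = R$33,074,932.50.
Operating income = contribution − fixed costs = R$33,074,932.50 − R$14,634,200 = R$18,440,732.50.
DOL = contribution ÷ EBIT = R$33,074,932.50 ÷ R$18,440,732.50 = 1.7936.
%ΔEBIT = DOL × %ΔSales = 1.7936 × -8.7% = -15.6%.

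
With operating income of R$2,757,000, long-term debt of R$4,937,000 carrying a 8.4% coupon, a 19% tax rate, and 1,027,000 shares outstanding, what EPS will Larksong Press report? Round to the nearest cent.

Pre-tax income = R$2,757,000 − R$414,708.00 = R$2,342,292.00.
After tax at 19%: net income = R$2,342,292.00 × 0.81 = R$1,897,256.52.
EPS = R$1,897,256.52 ÷ 1,027,000 = R$1.85.

R$1.85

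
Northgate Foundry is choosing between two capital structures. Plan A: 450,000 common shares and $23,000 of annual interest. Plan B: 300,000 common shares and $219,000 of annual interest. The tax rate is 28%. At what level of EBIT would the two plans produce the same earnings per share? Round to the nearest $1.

Set EPS_A = EPS_B: (EBIT − $23,000)(1 − 0.28) ÷ 450,000 = (EBIT − $219,000)(1 − 0.28) ÷ 300,000.
Cancelling (1 − t) and cross-multiplying: 300,000·(EBIT − 23,000) = 450,000·(EBIT − 219,000).
Solving, EBIT = (219,000·450,000 − 23,000·300,000) / (450,000 − 300,000) = 91,650,000,000 / 150,000 = 611,000.00.

$611,000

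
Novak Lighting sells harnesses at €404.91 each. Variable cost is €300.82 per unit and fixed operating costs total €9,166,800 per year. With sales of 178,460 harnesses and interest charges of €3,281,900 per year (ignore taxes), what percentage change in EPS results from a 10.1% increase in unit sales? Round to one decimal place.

+30.6%

Contribution at this volume is 178,460 × €104.09 = €18,575,901.40.
EBIT = €18,575,901.40 − €9,166,800 = €9,409,101.40.
Interest = €3,281,900.00, so EBIT − I = €6,127,201.40.
DCL = total CM / (EBIT − I) = €18,575,901.40 / €6,127,201.40 = 3.0317.
%ΔEPS = DCL × %ΔSales = 3.0317 × +10.1% = +30.6%.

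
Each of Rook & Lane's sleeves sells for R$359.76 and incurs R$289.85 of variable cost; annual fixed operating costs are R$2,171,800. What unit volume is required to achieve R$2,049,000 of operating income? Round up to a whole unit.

Contribution margin per unit = R$359.76 − R$289.85 = R$69.91.
Need Q such that Q × R$69.91 − R$2,171,800 = R$2,049,000, i.e. Q = R$4,220,800 / R$69.91 = 60,374.77 → 60,375.

60,375 sleeves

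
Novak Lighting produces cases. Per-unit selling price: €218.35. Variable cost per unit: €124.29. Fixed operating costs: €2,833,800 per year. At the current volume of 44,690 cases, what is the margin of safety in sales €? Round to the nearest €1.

Unit CM = price − variable cost = €218.35 − €124.29 = €94.06. Break-even units = €2,833,800 ÷ €94.06 = 30,127.58; break-even revenue = 30,127.58 × €218.35 = €6,578,356.69.
Actual sales revenue = 44,690 × €218.35 = €9,758,061.50.
Margin of safety = €9,758,061.50 − €6,578,356.69 = €3,179,705.

€3,179,705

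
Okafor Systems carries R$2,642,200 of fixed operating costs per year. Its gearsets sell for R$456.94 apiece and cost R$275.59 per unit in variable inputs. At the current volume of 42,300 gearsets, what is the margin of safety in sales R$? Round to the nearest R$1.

Unit CM = price − variable cost = R$456.94 − R$275.59 = R$181.35. Break-even units = R$2,642,200 ÷ R$181.35 = 14,569.62; break-even revenue = 14,569.62 × R$456.94 = R$6,657,440.68.
Current sales = 42,300 × R$456.94 = R$19,328,562.00.
Margin of safety = R$19,328,562.00 − R$6,657,440.68 = R$12,671,121.

R$12,671,121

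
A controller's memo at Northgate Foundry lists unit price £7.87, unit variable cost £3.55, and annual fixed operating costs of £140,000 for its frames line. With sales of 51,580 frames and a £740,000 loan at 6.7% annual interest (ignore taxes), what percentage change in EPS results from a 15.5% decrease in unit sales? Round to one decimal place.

-103.9%

Total contribution margin = 51,580 × £4.32 = £222,825.60.
Subtracting fixed costs: EBIT = £222,825.60 − £140,000 = £82,825.60.
After interest of £49,580.00, pre-tax earnings = £33,245.60.
Degree of combined leverage = contribution ÷ (EBIT − I) = £222,825.60 ÷ £33,245.60 = 6.7024.
EPS therefore changes by 6.7024 × (-15.5%) = -103.9%.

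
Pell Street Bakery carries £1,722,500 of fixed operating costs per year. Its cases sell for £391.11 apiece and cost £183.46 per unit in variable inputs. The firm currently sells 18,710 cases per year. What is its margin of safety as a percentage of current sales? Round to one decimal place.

55.7%

Contribution margin per unit = £391.11 − £183.46 = £207.65. Break-even units = £1,722,500 ÷ £207.65 = 8,295.21; break-even revenue = 8,295.21 × £391.11 = £3,244,338.91.
Current sales = 18,710 × £391.11 = £7,317,668.10.
Margin of safety = (£7,317,668.10 − £3,244,338.91) ÷ £7,317,668.10 = 55.7%.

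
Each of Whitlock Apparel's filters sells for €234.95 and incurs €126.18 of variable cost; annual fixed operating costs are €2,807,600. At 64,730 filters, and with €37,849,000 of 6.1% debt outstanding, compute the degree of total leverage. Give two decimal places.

Contribution at this volume is 64,730 × €108.77 = €7,040,682.10.
Operating income = contribution − fixed costs = €7,040,682.10 − €2,807,600 = €4,233,082.10. Interest = €2,308,789.00, so EBIT − I = €1,924,293.10.
Degree of total leverage = total CM / (EBIT − interest) = €7,040,682.10 / €1,924,293.10 = 3.6588.

3.66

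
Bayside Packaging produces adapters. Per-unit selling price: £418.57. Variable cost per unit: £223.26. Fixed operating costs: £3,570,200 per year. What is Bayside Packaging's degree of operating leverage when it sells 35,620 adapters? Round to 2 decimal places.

2.05

At 35,620 units, contribution = 35,620 × £195.31 = £6,956,942.20.
Operating income = contribution − fixed costs = £6,956,942.20 − £3,570,200 = £3,386,742.20.
So DOL = total CM / EBIT = £6,956,942.20 / £3,386,742.20 = 2.0542.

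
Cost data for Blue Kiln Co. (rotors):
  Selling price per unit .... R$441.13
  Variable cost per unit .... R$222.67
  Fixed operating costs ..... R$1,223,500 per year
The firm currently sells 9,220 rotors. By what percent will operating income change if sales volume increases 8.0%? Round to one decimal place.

+20.4%

Contribution at this volume is 9,220 × R$218.46 = R$2,014,201.20.
EBIT = R$2,014,201.20 − R$1,223,500 = R$790,701.20.
DOL = contribution ÷ EBIT = R$2,014,201.20 ÷ R$790,701.20 = 2.5474.
Operating income changes by 2.5474 × +8.0% = +20.4%.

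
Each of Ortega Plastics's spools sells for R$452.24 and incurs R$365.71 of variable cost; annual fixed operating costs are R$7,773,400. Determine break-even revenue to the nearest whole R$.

R$40,626,863

Contribution margin per unit = R$452.24 − R$365.71 = R$86.53, a CM ratio of R$86.53 ÷ R$452.24 = 0.1913.
Break-even sales = FC ÷ CM ratio = R$7,773,400 × R$452.24 / R$86.53 = R$40,626,863.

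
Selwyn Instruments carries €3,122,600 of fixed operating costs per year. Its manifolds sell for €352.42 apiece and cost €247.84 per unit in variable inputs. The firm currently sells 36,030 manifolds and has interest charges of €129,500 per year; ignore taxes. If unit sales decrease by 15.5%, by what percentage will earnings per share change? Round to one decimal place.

-113.2%

Total contribution margin = 36,030 × €104.58 = €3,768,017.40.
EBIT = €3,768,017.40 − €3,122,600 = €645,417.40.
Interest = €129,500.00, so EBIT − I = €515,917.40.
DCL = total CM / (EBIT − I) = €3,768,017.40 / €515,917.40 = 7.3035.
%ΔEPS = DCL × %ΔSales = 7.3035 × -15.5% = -113.2%.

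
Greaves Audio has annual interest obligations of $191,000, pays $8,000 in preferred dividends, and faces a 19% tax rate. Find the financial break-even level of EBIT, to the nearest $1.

$200,877

Grossing the preferred dividend up to pre-tax terms: $8,000 / (1 − 0.19) = $9,876.54.
Financial break-even EBIT = interest + D_p ÷ (1 − t) = $191,000 + $9,876.54 = $200,876.54.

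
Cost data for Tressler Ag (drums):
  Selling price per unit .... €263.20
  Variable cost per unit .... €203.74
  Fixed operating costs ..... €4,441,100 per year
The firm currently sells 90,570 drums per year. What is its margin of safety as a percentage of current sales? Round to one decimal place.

Each unit contributes €263.20 − €203.74 = €59.46. Break-even units = €4,441,100 ÷ €59.46 = 74,690.55; break-even revenue = 74,690.55 × €263.20 = €19,658,552.30.
Current sales = 90,570 × €263.20 = €23,838,024.00.
Margin of safety = (€23,838,024.00 − €19,658,552.30) ÷ €23,838,024.00 = 17.5%.

17.5%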